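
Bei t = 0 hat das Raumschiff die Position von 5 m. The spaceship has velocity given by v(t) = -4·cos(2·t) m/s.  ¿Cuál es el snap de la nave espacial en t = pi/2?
Debemos derivar nuestra ecuación de la velocidad v(t) = -4·cos(2·t) 3 veces. Tomando d/dt de v(t), encontramos a(t) = 8·sin(2·t). Derivando la aceleración, obtenemos la sacudida: j(t) = 16·cos(2·t). La derivada de la sacudida da el snap: s(t) = -32·sin(2·t). Usando s(t) = -32·sin(2·t) y sustituyendo t = pi/2, encontramos s = 0.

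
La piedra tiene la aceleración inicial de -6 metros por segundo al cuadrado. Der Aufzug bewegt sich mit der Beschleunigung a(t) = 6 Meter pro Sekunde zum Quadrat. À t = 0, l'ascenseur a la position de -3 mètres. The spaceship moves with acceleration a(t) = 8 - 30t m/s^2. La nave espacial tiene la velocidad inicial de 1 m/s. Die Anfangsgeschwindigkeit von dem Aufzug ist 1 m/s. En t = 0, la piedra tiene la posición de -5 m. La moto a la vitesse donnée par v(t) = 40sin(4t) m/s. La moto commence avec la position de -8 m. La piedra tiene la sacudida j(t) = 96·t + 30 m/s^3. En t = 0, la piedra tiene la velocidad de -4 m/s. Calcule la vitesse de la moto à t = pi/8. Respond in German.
Aus der Gleichung für die Geschwindigkeit v(t) = 40·sin(4·t), setzen wir t = pi/8 ein und erhalten v = 40.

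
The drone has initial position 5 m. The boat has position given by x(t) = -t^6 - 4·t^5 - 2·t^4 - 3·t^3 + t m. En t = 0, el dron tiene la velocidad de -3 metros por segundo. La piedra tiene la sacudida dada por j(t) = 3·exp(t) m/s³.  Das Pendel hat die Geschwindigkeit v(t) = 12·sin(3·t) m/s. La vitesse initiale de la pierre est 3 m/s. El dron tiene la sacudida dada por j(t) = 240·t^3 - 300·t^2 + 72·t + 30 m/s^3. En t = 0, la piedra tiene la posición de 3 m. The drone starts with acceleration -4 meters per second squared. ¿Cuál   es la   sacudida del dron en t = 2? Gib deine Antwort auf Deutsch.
Mit j(t) = 240·t^3 - 300·t^2 + 72·t + 30 und Einsetzen von t = 2, finden wir j = 894.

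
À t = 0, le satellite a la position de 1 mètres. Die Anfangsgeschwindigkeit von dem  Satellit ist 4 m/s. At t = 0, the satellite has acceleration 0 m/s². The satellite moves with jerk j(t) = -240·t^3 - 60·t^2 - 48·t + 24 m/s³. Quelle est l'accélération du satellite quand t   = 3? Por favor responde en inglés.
To solve this, we need to take 1 antiderivative of our jerk equation j(t) = -240·t^3 - 60·t^2 - 48·t + 24. Taking ∫j(t)dt and applying a(0) = 0, we find a(t) = 4·t·(-15·t^3 - 5·t^2 - 6·t + 6). From the given acceleration equation a(t) = 4·t·(-15·t^3 - 5·t^2 - 6·t + 6), we substitute t = 3 to get a = -5544.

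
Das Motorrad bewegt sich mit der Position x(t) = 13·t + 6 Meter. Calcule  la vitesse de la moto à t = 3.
Pour résoudre ceci, nous devons prendre 1 dérivée de notre équation de la position x(t) = 13·t + 6. En prenant d/dt de x(t), nous trouvons v(t) = 13. De l'équation de la vitesse v(t) = 13, nous substituons t = 3 pour obtenir v = 13.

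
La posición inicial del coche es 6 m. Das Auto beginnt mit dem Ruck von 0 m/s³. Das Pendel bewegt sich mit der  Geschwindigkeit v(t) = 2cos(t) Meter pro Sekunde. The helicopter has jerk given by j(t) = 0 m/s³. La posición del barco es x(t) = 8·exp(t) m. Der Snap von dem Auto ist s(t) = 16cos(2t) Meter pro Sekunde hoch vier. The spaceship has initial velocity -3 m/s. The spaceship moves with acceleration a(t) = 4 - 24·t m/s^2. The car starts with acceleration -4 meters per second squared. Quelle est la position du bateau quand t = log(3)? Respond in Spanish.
De la ecuación de la posición x(t) = 8·exp(t), sustituimos t = log(3) para obtener x = 24.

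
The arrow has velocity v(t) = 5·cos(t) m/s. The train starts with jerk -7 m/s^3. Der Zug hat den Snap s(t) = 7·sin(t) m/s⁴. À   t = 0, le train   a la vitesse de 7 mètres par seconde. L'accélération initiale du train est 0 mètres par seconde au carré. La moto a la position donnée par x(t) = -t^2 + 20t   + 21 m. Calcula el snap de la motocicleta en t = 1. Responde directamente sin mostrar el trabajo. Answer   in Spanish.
El snap en t = 1 es s = 0.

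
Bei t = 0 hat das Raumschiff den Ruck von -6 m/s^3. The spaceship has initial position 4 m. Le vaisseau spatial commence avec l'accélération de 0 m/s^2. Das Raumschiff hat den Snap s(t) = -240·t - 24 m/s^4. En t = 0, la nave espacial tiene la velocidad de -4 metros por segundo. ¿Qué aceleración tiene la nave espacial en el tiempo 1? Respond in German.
Wir müssen unsere Gleichung für den Snap s(t) = -240·t - 24 2-mal integrieren. Das Integral von dem Snap ist der Ruck. Mit j(0) = -6 erhalten wir j(t) = -120·t^2 - 24·t - 6. Durch Integration von dem Ruck und Verwendung der Anfangsbedingung a(0) = 0, erhalten wir a(t) = 2·t·(-20·t^2 - 6·t - 3). Aus der Gleichung für die Beschleunigung a(t) = 2·t·(-20·t^2 - 6·t - 3), setzen wir t = 1 ein und erhalten a = -58.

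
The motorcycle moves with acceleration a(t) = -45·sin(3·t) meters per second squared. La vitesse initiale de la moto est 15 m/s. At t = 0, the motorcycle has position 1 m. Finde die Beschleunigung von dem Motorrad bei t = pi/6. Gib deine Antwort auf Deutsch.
Aus der Gleichung für die Beschleunigung a(t) = -45·sin(3·t), setzen wir t = pi/6 ein und erhalten a = -45.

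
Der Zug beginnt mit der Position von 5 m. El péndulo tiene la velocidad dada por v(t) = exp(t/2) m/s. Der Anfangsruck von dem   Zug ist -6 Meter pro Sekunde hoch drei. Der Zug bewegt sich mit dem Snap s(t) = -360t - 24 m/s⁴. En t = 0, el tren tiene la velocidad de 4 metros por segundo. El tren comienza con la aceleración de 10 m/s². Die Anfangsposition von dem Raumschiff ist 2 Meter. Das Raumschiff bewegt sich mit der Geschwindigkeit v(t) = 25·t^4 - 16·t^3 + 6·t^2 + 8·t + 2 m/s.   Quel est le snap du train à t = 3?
En utilisant s(t) = -360·t - 24 et en substituant t = 3, nous trouvons s = -1104.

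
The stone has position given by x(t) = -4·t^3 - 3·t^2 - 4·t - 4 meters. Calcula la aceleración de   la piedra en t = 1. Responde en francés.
Pour résoudre ceci, nous devons prendre 2 dérivées de notre équation de la position x(t) = -4·t^3 - 3·t^2 - 4·t - 4. La dérivée de la position donne la vitesse: v(t) = -12·t^2 - 6·t - 4. En prenant d/dt de v(t), nous trouvons a(t) = -24·t - 6. Nous avons l'accélération a(t) = -24·t - 6. En substituant t = 1: a(1) = -30.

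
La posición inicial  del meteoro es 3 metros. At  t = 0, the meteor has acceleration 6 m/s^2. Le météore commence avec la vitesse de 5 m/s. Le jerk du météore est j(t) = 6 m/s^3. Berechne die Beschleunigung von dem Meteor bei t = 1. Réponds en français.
Pour résoudre ceci, nous devons prendre 1 intégrale de notre équation du jerk j(t) = 6. En prenant ∫j(t)dt et en appliquant a(0) = 6, nous trouvons a(t) = 6·t + 6. Nous avons l'accélération a(t) = 6·t + 6. En substituant t = 1: a(1) = 12.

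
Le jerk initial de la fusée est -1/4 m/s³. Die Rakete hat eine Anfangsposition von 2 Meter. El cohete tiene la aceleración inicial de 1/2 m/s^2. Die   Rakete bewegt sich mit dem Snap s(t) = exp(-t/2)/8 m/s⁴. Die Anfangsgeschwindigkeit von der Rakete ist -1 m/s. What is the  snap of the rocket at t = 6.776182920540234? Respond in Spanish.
Tenemos el snap s(t) = exp(-t/2)/8. Sustituyendo t = 6.776182920540234: s(6.776182920540234) = 0.00422163408501036.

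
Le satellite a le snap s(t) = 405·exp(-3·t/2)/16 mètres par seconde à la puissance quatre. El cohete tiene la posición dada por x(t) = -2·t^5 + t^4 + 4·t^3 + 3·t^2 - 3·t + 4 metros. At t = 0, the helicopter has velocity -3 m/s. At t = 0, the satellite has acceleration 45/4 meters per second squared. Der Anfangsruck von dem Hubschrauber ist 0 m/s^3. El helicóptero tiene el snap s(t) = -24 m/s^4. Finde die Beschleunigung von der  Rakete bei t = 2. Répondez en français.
Nous devons dériver notre équation de la position x(t) = -2·t^5 + t^4 + 4·t^3 + 3·t^2 - 3·t + 4 2 fois. En prenant d/dt de x(t), nous trouvons v(t) = -10·t^4 + 4·t^3 + 12·t^2 + 6·t - 3. En prenant d/dt de v(t), nous trouvons a(t) = -40·t^3 + 12·t^2 + 24·t + 6. De l'équation de l'accélération a(t) = -40·t^3 + 12·t^2 + 24·t + 6, nous substituons t = 2 pour obtenir a = -218.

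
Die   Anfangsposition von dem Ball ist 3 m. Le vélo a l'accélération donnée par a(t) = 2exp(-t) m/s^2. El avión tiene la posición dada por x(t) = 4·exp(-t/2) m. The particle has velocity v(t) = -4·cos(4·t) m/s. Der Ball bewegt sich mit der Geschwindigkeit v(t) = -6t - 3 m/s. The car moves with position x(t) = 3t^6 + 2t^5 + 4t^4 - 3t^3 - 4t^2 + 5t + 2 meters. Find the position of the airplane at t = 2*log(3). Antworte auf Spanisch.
De la ecuación de la posición x(t) = 4·exp(-t/2), sustituimos t = 2*log(3) para obtener x = 4/3.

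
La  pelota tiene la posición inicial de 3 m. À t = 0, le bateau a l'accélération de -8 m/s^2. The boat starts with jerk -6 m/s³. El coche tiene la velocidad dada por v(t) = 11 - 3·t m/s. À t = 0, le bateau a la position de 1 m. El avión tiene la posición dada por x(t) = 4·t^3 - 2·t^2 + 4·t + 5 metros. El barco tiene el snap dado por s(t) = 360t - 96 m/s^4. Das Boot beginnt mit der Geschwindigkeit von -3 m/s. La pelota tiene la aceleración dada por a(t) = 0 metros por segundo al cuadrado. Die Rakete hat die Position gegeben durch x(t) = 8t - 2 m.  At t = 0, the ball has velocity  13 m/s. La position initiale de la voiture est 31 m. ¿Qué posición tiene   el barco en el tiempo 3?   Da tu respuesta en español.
Debemos encontrar la integral de nuestra ecuación del snap s(t) = 360·t - 96 4 veces. Tomando ∫s(t)dt y aplicando j(0) = -6, encontramos j(t) = 180·t^2 - 96·t - 6. La antiderivada de la sacudida, con a(0) = -8, da la aceleración: a(t) = 60·t^3 - 48·t^2 - 6·t - 8. La antiderivada de la aceleración es la velocidad. Usando v(0) = -3, obtenemos v(t) = 15·t^4 - 16·t^3 - 3·t^2 - 8·t - 3. Integrando la velocidad y usando la condición inicial x(0) = 1, obtenemos x(t) = 3·t^5 - 4·t^4 - t^3 - 4·t^2 - 3·t + 1. De la ecuación de la posición x(t) = 3·t^5 - 4·t^4 - t^3 - 4·t^2 - 3·t + 1, sustituimos t = 3 para obtener x = 334.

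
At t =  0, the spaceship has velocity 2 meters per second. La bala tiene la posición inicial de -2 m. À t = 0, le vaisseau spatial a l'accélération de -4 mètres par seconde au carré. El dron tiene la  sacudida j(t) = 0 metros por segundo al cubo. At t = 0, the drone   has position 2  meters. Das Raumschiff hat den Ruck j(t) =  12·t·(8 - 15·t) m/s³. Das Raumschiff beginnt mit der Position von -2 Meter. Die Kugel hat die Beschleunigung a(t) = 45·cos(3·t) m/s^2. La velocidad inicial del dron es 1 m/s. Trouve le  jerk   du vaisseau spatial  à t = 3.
Nous avons le jerk j(t) = 12·t·(8 - 15·t). En substituant t = 3: j(3) = -1332.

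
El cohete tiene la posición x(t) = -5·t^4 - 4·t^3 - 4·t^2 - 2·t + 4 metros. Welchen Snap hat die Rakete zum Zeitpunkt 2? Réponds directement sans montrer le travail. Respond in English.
The snap at t = 2 is s = -120.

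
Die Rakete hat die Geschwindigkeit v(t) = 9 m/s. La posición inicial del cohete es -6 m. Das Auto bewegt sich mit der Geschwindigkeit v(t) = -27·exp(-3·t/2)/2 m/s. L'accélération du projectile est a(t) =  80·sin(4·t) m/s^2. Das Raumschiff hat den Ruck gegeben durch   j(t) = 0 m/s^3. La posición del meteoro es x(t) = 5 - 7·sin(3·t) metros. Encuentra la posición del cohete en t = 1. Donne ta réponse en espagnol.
Debemos encontrar la antiderivada de nuestra ecuación de la velocidad v(t) = 9 1 vez. Tomando ∫v(t)dt y aplicando x(0) = -6, encontramos x(t) = 9·t - 6. Usando x(t) = 9·t - 6 y sustituyendo t = 1, encontramos x = 3.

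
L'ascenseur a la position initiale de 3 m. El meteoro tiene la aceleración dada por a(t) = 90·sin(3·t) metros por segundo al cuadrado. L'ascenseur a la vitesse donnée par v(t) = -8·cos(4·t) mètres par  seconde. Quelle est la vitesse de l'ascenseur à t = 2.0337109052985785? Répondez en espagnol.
De la ecuación de la velocidad v(t) = -8·cos(4·t), sustituimos t = 2.0337109052985785 para obtener v = 2.21747170638196.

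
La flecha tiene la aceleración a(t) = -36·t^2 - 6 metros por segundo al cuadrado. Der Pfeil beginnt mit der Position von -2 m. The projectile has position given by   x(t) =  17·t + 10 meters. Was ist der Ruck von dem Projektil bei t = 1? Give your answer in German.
Wir müssen unsere Gleichung für die Position x(t) = 17·t + 10 3-mal ableiten. Mit d/dt von x(t) finden wir v(t) = 17. Durch Ableiten von der Geschwindigkeit erhalten wir die Beschleunigung: a(t) = 0. Mit d/dt von a(t) finden wir j(t) = 0. Wir haben den Ruck j(t) = 0. Durch Einsetzen von t = 1: j(1) = 0.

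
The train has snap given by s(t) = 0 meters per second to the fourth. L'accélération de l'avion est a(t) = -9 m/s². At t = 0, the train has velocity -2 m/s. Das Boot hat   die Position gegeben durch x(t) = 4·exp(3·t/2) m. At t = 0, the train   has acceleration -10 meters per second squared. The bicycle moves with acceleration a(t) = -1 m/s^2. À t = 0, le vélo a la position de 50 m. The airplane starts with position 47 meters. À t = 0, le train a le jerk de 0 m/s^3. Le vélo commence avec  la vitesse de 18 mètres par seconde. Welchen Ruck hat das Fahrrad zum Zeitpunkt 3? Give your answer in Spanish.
Debemos derivar nuestra ecuación de la aceleración a(t) = -1 1 vez. Tomando d/dt de a(t), encontramos j(t) = 0. Tenemos la sacudida j(t) = 0. Sustituyendo t = 3: j(3) = 0.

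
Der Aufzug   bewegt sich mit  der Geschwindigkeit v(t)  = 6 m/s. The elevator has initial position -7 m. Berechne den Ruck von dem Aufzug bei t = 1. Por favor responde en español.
Partiendo de la velocidad v(t) = 6, tomamos 2 derivadas. Tomando d/dt de v(t), encontramos a(t) = 0. Derivando la aceleración, obtenemos la sacudida: j(t) = 0. Usando j(t) = 0 y sustituyendo t = 1, encontramos j = 0.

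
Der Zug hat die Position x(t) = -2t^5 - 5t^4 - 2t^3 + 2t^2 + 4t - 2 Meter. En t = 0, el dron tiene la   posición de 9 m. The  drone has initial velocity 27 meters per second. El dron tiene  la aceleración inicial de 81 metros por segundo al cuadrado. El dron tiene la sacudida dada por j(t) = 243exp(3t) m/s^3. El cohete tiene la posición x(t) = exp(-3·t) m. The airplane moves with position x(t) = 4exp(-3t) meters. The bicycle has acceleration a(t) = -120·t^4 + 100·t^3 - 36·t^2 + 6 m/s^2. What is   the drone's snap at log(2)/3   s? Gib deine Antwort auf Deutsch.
Wir müssen unsere Gleichung für den Ruck j(t) = 243·exp(3·t) 1-mal ableiten. Die Ableitung von dem Ruck ergibt den Snap: s(t) = 729·exp(3·t). Aus der Gleichung für den Snap s(t) = 729·exp(3·t), setzen wir t = log(2)/3 ein und erhalten s = 1458.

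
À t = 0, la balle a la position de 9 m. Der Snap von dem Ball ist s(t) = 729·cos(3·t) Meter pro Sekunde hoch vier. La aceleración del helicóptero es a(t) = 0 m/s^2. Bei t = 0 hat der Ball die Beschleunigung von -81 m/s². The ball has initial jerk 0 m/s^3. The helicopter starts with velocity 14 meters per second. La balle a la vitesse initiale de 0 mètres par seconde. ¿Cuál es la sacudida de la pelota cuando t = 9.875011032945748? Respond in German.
Um dies zu lösen, müssen wir 1 Integral unserer Gleichung für den Snap s(t) = 729·cos(3·t) finden. Durch Integration von dem Snap und Verwendung der Anfangsbedingung j(0) = 0, erhalten wir j(t) = 243·sin(3·t). Mit j(t) = 243·sin(3·t) und Einsetzen von t = 9.875011032945748, finden wir j = -237.137929331349.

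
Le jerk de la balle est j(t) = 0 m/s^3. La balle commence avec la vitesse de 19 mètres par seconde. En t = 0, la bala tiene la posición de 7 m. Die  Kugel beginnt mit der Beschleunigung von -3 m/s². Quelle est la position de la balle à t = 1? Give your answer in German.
Ausgehend von dem Ruck j(t) = 0, nehmen wir 3 Stammfunktionen. Durch Integration von dem Ruck und Verwendung der Anfangsbedingung a(0) = -3, erhalten wir a(t) = -3. Durch Integration von der Beschleunigung und Verwendung der Anfangsbedingung v(0) = 19, erhalten wir v(t) = 19 - 3·t. Die Stammfunktion von der Geschwindigkeit ist die Position. Mit x(0) = 7 erhalten wir x(t) = -3·t^2/2 + 19·t + 7. Wir haben die Position x(t) = -3·t^2/2 + 19·t + 7. Durch Einsetzen von t = 1: x(1) = 49/2.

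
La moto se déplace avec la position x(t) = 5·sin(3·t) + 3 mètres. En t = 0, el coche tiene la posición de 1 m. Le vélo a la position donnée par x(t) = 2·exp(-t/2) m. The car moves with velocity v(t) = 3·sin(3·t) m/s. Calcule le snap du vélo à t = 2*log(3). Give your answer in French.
En partant de la position x(t) = 2·exp(-t/2), nous prenons 4 dérivées. En prenant d/dt de x(t), nous trouvons v(t) = -exp(-t/2). En dérivant la vitesse, nous obtenons l'accélération: a(t) = exp(-t/2)/2. La dérivée de l'accélération donne le jerk: j(t) = -exp(-t/2)/4. En dérivant le jerk, nous obtenons le snap: s(t) = exp(-t/2)/8. En utilisant s(t) = exp(-t/2)/8 et en substituant t = 2*log(3), nous trouvons s = 1/24.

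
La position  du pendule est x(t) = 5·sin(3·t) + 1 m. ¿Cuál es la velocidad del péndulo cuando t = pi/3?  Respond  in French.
Nous devons dériver notre équation de la position x(t) = 5·sin(3·t) + 1 1 fois. La dérivée de la position donne la vitesse: v(t) = 15·cos(3·t). Nous avons la vitesse v(t) = 15·cos(3·t). En substituant t = pi/3: v(pi/3) = -15.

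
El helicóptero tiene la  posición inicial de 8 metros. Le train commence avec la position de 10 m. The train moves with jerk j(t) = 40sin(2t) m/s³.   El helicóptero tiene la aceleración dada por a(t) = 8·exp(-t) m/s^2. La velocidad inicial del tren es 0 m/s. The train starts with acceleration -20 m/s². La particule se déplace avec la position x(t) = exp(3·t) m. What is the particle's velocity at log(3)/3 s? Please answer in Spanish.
Debemos derivar nuestra ecuación de la posición x(t) = exp(3·t) 1 vez. La derivada de la posición da la velocidad: v(t) = 3·exp(3·t). Tenemos la velocidad v(t) = 3·exp(3·t). Sustituyendo t = log(3)/3: v(log(3)/3) = 9.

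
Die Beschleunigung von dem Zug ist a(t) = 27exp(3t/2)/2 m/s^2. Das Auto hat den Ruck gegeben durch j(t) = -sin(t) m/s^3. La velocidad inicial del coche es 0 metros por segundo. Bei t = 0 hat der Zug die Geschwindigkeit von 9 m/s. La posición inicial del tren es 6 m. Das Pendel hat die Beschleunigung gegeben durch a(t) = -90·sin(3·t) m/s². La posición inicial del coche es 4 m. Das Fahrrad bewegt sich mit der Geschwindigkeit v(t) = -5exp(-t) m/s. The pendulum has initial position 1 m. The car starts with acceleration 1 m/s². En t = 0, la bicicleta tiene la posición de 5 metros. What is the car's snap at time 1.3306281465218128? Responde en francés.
Nous devons dériver notre équation du jerk j(t) = -sin(t) 1 fois. En dérivant le jerk, nous obtenons le snap: s(t) = -cos(t). En utilisant s(t) = -cos(t) et en substituant t = 1.3306281465218128, nous trouvons s = -0.237865982950569.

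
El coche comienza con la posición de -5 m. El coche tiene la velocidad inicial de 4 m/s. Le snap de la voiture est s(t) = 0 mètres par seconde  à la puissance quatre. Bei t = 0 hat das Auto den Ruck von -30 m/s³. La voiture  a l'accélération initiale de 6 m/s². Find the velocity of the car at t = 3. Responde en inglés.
Starting from snap s(t) = 0, we take 3 integrals. Finding the integral of s(t) and using j(0) = -30: j(t) = -30. Integrating jerk and using the initial condition a(0) = 6, we get a(t) = 6 - 30·t. Finding the antiderivative of a(t) and using v(0) = 4: v(t) = -15·t^2 + 6·t + 4. We have velocity v(t) = -15·t^2 + 6·t + 4. Substituting t = 3: v(3) = -113.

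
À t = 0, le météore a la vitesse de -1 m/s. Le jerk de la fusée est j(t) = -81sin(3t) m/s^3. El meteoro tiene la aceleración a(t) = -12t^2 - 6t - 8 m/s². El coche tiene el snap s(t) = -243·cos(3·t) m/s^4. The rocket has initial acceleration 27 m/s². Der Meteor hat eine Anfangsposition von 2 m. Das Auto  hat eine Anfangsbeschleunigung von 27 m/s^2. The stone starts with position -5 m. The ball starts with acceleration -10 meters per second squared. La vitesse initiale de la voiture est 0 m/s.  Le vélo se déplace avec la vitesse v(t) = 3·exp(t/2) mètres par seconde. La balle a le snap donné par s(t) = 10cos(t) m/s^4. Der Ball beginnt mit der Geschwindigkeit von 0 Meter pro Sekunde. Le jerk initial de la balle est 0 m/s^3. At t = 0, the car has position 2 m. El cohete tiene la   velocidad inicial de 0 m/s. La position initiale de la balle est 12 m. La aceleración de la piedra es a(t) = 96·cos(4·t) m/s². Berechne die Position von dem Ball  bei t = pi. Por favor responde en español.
Necesitamos integrar nuestra ecuación del snap s(t) = 10·cos(t) 4 veces. La antiderivada del snap es la sacudida. Usando j(0) = 0, obtenemos j(t) = 10·sin(t). La antiderivada de la sacudida es la aceleración. Usando a(0) = -10, obtenemos a(t) = -10·cos(t). Integrando la aceleración y usando la condición inicial v(0) = 0, obtenemos v(t) = -10·sin(t). La antiderivada de la velocidad es la posición. Usando x(0) = 12, obtenemos x(t) = 10·cos(t) + 2. De la ecuación de la posición x(t) = 10·cos(t) + 2, sustituimos t = pi para obtener x = -8.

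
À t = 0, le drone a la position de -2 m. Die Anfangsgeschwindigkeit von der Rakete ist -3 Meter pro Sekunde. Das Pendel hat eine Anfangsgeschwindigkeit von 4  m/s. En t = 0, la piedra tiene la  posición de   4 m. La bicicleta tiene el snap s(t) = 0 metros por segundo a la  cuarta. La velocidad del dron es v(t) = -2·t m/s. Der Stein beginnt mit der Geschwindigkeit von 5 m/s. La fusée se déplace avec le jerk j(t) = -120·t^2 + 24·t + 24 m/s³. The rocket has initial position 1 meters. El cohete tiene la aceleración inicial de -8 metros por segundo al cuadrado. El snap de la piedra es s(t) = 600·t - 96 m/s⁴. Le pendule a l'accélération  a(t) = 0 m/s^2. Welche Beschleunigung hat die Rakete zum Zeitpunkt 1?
Um dies zu lösen, müssen wir 1 Stammfunktion unserer Gleichung für den Ruck j(t) = -120·t^2 + 24·t + 24 finden. Die Stammfunktion von dem Ruck ist die Beschleunigung. Mit a(0) = -8 erhalten wir a(t) = -40·t^3 + 12·t^2 + 24·t - 8. Mit a(t) = -40·t^3 + 12·t^2 + 24·t - 8 und Einsetzen von t = 1, finden wir a = -12.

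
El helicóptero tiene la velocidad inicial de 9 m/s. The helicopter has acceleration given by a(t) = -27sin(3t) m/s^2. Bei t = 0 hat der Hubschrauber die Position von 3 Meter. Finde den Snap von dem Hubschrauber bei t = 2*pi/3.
Wir müssen unsere Gleichung für die Beschleunigung a(t) = -27·sin(3·t) 2-mal ableiten. Mit d/dt von a(t) finden wir j(t) = -81·cos(3·t). Mit d/dt von j(t) finden wir s(t) = 243·sin(3·t). Mit s(t) = 243·sin(3·t) und Einsetzen von t = 2*pi/3, finden wir s = 0.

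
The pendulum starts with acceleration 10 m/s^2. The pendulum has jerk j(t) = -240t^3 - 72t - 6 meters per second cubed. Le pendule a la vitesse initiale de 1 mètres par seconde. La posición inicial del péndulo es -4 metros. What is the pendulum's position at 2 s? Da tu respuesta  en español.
Debemos encontrar la antiderivada de nuestra ecuación de la sacudida j(t) = -240·t^3 - 72·t - 6 3 veces. Integrando la sacudida y usando la condición inicial a(0) = 10, obtenemos a(t) = -60·t^4 - 36·t^2 - 6·t + 10. La antiderivada de la aceleración, con v(0) = 1, da la velocidad: v(t) = -12·t^5 - 12·t^3 - 3·t^2 + 10·t + 1. La antiderivada de la velocidad es la posición. Usando x(0) = -4, obtenemos x(t) = -2·t^6 - 3·t^4 - t^3 + 5·t^2 + t - 4. Tenemos la posición x(t) = -2·t^6 - 3·t^4 - t^3 + 5·t^2 + t - 4. Sustituyendo t = 2: x(2) = -166.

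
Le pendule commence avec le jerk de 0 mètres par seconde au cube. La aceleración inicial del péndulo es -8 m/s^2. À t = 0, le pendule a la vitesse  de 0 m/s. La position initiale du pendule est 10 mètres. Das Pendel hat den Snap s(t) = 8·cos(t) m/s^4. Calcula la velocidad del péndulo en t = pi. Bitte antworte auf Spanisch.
Necesitamos integrar nuestra ecuación del snap s(t) = 8·cos(t) 3 veces. Tomando ∫s(t)dt y aplicando j(0) = 0, encontramos j(t) = 8·sin(t). Integrando la sacudida y usando la condición inicial a(0) = -8, obtenemos a(t) = -8·cos(t). La antiderivada de la aceleración, con v(0) = 0, da la velocidad: v(t) = -8·sin(t). Tenemos la velocidad v(t) = -8·sin(t). Sustituyendo t = pi: v(pi) = 0.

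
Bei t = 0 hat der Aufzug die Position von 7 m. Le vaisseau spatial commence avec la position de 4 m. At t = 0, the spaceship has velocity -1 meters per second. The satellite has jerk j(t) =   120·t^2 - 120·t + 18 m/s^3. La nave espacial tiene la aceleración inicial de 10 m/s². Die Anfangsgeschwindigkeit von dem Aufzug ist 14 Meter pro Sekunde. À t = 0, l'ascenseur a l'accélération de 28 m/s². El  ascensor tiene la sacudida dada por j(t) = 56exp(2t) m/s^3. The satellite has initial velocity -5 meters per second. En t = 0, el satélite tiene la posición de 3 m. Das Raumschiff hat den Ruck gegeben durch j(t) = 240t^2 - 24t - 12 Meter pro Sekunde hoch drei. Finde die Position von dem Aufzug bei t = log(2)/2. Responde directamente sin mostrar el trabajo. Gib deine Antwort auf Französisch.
La position à t = log(2)/2 est x = 14.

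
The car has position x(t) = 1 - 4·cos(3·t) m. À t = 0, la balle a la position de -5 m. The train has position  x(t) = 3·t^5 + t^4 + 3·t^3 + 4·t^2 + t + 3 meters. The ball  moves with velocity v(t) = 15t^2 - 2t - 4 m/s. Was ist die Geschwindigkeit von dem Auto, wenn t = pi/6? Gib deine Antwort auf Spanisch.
Debemos derivar nuestra ecuación de la posición x(t) = 1 - 4·cos(3·t) 1 vez. Derivando la posición, obtenemos la velocidad: v(t) = 12·sin(3·t). De la ecuación de la velocidad v(t) = 12·sin(3·t), sustituimos t = pi/6 para obtener v = 12.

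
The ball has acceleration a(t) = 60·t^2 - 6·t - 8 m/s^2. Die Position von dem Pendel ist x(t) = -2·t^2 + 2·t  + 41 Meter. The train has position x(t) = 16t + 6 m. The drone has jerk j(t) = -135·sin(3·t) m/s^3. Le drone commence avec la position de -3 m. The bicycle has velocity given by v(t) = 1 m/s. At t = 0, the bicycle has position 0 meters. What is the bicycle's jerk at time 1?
Starting from velocity v(t) = 1, we take 2 derivatives. Differentiating velocity, we get acceleration: a(t) = 0. Taking d/dt of a(t), we find j(t) = 0. We have jerk j(t) = 0. Substituting t = 1: j(1) = 0.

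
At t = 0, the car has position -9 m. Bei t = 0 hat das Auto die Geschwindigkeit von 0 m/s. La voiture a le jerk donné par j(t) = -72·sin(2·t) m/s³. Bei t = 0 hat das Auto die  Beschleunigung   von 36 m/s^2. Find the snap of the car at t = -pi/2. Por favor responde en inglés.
Starting from jerk j(t) = -72·sin(2·t), we take 1 derivative. The derivative of jerk gives snap: s(t) = -144·cos(2·t). We have snap s(t) = -144·cos(2·t). Substituting t = -pi/2: s(-pi/2) = 144.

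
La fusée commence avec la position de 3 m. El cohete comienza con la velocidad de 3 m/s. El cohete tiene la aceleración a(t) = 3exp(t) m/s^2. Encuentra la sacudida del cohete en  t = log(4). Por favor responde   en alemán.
Um dies zu lösen, müssen wir 1 Ableitung unserer Gleichung für die Beschleunigung a(t) = 3·exp(t) nehmen. Mit d/dt von a(t) finden wir j(t) = 3·exp(t). Aus der Gleichung für den Ruck j(t) = 3·exp(t), setzen wir t = log(4) ein und erhalten j = 12.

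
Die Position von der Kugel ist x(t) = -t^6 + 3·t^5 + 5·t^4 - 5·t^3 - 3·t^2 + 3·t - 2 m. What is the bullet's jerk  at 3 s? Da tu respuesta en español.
Debemos derivar nuestra ecuación de la posición x(t) = -t^6 + 3·t^5 + 5·t^4 - 5·t^3 - 3·t^2 + 3·t - 2 3 veces. Derivando la posición, obtenemos la velocidad: v(t) = -6·t^5 + 15·t^4 + 20·t^3 - 15·t^2 - 6·t + 3. La derivada de la velocidad da la aceleración: a(t) = -30·t^4 + 60·t^3 + 60·t^2 - 30·t - 6. La derivada de la aceleración da la sacudida: j(t) = -120·t^3 + 180·t^2 + 120·t - 30. Tenemos la sacudida j(t) = -120·t^3 + 180·t^2 + 120·t - 30. Sustituyendo t = 3: j(3) = -1290.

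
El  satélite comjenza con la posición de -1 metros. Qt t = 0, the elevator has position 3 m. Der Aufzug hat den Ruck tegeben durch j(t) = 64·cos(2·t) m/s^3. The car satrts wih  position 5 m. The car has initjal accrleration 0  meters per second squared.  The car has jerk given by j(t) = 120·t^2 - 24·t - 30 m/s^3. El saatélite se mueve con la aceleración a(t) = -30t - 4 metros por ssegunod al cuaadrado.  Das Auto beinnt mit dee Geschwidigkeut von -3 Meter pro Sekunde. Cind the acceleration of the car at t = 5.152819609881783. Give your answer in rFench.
Nous devons intégrer notre équation du jerk j(t) = 120·t^2 - 24·t - 30 1 fois. En intégrant le jerk et en utilisant la condition initiale a(0) = 0, nous obtenons a(t) = 2·t·(20·t^2 - 6·t - 15). De l'équation de l'accélération a(t) = 2·t·(20·t^2 - 6·t - 15), nous substituons t = 5.152819609881783 pour obtenir a = 4999.41069901070.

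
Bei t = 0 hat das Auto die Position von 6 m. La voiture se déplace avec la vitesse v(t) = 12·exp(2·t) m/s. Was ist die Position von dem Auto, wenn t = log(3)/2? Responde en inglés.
Starting from velocity v(t) = 12·exp(2·t), we take 1 integral. Integrating velocity and using the initial condition x(0) = 6, we get x(t) = 6·exp(2·t). We have position x(t) = 6·exp(2·t). Substituting t = log(3)/2: x(log(3)/2) = 18.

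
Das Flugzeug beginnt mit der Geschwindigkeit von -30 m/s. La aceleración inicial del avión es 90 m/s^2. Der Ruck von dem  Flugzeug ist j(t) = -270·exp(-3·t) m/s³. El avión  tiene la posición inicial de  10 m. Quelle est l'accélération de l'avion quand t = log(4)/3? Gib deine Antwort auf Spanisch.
Para resolver esto, necesitamos tomar 1 antiderivada de nuestra ecuación de la sacudida j(t) = -270·exp(-3·t). Tomando ∫j(t)dt y aplicando a(0) = 90, encontramos a(t) = 90·exp(-3·t). Tenemos la aceleración a(t) = 90·exp(-3·t). Sustituyendo t = log(4)/3: a(log(4)/3) = 45/2.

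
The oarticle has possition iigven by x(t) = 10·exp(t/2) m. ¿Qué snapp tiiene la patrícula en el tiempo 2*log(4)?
Para resolver esto, necesitamos tomar 4 derivadas de nuestra ecuación de la posición x(t) = 10·exp(t/2). La derivada de la posición da la velocidad: v(t) = 5·exp(t/2). La derivada de la velocidad da la aceleración: a(t) = 5·exp(t/2)/2. Tomando d/dt de a(t), encontramos j(t) = 5·exp(t/2)/4. Derivando la sacudida, obtenemos el snap: s(t) = 5·exp(t/2)/8. Usando s(t) = 5·exp(t/2)/8 y sustituyendo t = 2*log(4), encontramos s = 5/2.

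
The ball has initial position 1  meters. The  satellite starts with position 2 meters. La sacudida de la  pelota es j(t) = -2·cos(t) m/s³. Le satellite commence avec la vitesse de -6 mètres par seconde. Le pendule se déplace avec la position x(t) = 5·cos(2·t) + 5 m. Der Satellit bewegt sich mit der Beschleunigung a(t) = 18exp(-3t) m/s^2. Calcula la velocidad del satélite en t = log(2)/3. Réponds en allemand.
Wir müssen unsere Gleichung für die Beschleunigung a(t) = 18·exp(-3·t) 1-mal integrieren. Das Integral von der Beschleunigung, mit v(0) = -6, ergibt die Geschwindigkeit: v(t) = -6·exp(-3·t). Mit v(t) = -6·exp(-3·t) und Einsetzen von t = log(2)/3, finden wir v = -3.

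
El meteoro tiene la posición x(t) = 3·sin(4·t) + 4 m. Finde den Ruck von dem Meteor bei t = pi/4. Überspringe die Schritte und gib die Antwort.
j(pi/4) = 192.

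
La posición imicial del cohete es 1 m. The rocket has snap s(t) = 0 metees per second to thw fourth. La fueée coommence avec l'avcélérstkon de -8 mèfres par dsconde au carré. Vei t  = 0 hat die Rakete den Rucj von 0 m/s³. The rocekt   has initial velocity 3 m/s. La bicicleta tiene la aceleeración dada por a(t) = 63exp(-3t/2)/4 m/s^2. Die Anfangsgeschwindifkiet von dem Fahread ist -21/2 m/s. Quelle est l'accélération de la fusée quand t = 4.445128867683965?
Nous devons trouver l'intégrale de notre équation du snap s(t) = 0 2 fois. L'intégrale du snap est le jerk. En utilisant j(0) = 0, nous obtenons j(t) = 0. La primitive du jerk, avec a(0) = -8, donne l'accélération: a(t) = -8. Nous avons l'accélération a(t) = -8. En substituant t = 4.445128867683965: a(4.445128867683965) = -8.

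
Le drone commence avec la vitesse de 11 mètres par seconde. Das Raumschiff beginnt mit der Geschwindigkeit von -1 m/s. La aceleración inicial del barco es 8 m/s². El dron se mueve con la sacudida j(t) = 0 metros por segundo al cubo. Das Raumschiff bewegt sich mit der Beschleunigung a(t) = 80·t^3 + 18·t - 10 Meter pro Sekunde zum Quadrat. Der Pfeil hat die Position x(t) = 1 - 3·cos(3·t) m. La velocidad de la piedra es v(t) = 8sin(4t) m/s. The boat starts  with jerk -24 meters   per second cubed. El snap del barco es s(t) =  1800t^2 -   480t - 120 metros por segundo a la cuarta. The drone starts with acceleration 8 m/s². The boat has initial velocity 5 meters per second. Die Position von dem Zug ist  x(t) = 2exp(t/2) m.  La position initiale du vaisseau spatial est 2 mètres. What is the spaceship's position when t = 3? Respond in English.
We need to integrate our acceleration equation a(t) = 80·t^3 + 18·t - 10 2 times. Integrating acceleration and using the initial condition v(0) = -1, we get v(t) = 20·t^4 + 9·t^2 - 10·t - 1. The antiderivative of velocity is position. Using x(0) = 2, we get x(t) = 4·t^5 + 3·t^3 - 5·t^2 - t + 2. Using x(t) = 4·t^5 + 3·t^3 - 5·t^2 - t + 2 and substituting t = 3, we find x = 1007.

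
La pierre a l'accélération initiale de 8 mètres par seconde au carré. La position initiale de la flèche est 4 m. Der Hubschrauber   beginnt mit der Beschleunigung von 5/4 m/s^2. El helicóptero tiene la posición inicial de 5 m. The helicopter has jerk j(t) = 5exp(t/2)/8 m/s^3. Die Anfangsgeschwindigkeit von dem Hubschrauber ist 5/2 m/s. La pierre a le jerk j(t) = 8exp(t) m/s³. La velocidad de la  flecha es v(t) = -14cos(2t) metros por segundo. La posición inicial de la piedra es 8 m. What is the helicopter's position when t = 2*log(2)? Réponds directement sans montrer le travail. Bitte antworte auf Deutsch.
Bei t = 2*log(2), x = 10.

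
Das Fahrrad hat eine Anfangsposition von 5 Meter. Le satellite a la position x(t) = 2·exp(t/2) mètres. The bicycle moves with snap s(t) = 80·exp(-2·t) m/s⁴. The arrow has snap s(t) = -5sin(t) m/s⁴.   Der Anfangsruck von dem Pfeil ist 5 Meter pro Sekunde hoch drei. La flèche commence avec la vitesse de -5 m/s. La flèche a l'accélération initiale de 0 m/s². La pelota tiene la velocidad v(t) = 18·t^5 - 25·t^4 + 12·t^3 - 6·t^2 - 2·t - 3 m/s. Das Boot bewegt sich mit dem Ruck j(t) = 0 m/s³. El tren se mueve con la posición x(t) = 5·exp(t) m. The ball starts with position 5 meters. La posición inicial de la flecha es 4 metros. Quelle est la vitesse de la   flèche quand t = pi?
En partant du snap s(t) = -5·sin(t), nous prenons 3 intégrales. La primitive du snap, avec j(0) = 5, donne le jerk: j(t) = 5·cos(t). En prenant ∫j(t)dt et en appliquant a(0) = 0, nous trouvons a(t) = 5·sin(t). En intégrant l'accélération et en utilisant la condition initiale v(0) = -5, nous obtenons v(t) = -5·cos(t). En utilisant v(t) = -5·cos(t) et en substituant t = pi, nous trouvons v = 5.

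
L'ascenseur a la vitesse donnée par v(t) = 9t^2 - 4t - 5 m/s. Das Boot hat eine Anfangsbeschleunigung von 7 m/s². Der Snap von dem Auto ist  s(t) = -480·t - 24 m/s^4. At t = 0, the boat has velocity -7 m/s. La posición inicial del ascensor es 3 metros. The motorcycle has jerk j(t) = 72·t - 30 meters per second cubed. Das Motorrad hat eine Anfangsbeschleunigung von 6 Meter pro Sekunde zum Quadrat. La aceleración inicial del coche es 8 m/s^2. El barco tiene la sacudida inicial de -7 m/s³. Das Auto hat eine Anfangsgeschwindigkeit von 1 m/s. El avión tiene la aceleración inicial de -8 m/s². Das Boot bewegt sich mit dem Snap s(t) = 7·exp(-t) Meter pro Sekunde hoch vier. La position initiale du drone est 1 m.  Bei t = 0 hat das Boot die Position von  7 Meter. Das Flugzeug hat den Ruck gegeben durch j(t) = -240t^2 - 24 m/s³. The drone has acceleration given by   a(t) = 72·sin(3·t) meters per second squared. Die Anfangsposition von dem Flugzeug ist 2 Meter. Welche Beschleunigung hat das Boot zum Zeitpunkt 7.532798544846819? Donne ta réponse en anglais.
To find the answer, we compute 2 antiderivatives of s(t) = 7·exp(-t). Finding the integral of s(t) and using j(0) = -7: j(t) = -7·exp(-t). Finding the antiderivative of j(t) and using a(0) = 7: a(t) = 7·exp(-t). From the given acceleration equation a(t) = 7·exp(-t), we substitute t = 7.532798544846819 to get a = 0.00374666789330004.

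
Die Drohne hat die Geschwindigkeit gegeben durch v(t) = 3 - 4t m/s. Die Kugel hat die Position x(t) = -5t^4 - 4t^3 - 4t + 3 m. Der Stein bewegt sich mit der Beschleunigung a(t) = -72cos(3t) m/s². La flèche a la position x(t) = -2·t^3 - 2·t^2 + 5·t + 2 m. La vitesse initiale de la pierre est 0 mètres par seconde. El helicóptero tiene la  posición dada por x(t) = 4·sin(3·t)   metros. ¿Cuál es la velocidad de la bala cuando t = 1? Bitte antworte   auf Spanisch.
Debemos derivar nuestra ecuación de la posición x(t) = -5·t^4 - 4·t^3 - 4·t + 3 1 vez. Derivando la posición, obtenemos la velocidad: v(t) = -20·t^3 - 12·t^2 - 4. Usando v(t) = -20·t^3 - 12·t^2 - 4 y sustituyendo t = 1, encontramos v = -36.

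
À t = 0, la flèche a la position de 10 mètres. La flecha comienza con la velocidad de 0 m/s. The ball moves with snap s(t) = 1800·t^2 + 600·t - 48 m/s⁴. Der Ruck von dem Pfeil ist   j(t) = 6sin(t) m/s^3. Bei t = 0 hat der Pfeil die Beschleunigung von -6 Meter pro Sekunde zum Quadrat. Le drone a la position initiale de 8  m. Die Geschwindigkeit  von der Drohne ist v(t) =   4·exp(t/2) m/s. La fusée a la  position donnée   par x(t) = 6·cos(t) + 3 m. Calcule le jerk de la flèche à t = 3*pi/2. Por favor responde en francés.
De l'équation du jerk j(t) = 6·sin(t), nous substituons t = 3*pi/2 pour obtenir j = -6.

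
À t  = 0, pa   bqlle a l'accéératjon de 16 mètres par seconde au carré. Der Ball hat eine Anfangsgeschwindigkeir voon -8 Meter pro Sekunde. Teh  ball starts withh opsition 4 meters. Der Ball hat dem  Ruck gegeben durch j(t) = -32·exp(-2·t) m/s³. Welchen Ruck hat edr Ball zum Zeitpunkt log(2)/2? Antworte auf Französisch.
En utilisant j(t) = -32·exp(-2·t) et en substituant t = log(2)/2, nous trouvons j = -16.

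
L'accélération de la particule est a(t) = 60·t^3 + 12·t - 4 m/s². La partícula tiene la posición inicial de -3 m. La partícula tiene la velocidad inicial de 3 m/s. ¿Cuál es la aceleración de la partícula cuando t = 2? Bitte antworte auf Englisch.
From the given acceleration equation a(t) = 60·t^3 + 12·t - 4, we substitute t = 2 to get a = 500.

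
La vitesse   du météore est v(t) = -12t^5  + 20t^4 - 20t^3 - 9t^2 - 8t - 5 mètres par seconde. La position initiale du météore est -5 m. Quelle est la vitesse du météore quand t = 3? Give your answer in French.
De l'équation de la vitesse v(t) = -12·t^5 + 20·t^4 - 20·t^3 - 9·t^2 - 8·t - 5, nous substituons t = 3 pour obtenir v = -1946.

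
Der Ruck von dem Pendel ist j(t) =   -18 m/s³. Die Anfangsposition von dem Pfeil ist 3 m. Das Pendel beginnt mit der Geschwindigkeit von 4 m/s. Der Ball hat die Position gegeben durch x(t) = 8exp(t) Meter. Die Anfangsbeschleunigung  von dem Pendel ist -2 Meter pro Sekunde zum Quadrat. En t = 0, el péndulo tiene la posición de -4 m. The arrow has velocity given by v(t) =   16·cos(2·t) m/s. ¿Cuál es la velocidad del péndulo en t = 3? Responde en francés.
Nous devons trouver la primitive de notre équation du jerk j(t) = -18 2 fois. En intégrant le jerk et en utilisant la condition initiale a(0) = -2, nous obtenons a(t) = -18·t - 2. En intégrant l'accélération et en utilisant la condition initiale v(0) = 4, nous obtenons v(t) = -9·t^2 - 2·t + 4. De l'équation de la vitesse v(t) = -9·t^2 - 2·t + 4, nous substituons t = 3 pour obtenir v = -83.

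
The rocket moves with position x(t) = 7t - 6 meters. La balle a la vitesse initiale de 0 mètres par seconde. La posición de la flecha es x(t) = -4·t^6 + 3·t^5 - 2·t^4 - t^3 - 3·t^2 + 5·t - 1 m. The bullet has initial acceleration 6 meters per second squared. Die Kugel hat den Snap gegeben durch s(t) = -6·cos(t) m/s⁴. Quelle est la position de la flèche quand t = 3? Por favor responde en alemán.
Aus der Gleichung für die Position x(t) = -4·t^6 + 3·t^5 - 2·t^4 - t^3 - 3·t^2 + 5·t - 1, setzen wir t = 3 ein und erhalten x = -2389.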